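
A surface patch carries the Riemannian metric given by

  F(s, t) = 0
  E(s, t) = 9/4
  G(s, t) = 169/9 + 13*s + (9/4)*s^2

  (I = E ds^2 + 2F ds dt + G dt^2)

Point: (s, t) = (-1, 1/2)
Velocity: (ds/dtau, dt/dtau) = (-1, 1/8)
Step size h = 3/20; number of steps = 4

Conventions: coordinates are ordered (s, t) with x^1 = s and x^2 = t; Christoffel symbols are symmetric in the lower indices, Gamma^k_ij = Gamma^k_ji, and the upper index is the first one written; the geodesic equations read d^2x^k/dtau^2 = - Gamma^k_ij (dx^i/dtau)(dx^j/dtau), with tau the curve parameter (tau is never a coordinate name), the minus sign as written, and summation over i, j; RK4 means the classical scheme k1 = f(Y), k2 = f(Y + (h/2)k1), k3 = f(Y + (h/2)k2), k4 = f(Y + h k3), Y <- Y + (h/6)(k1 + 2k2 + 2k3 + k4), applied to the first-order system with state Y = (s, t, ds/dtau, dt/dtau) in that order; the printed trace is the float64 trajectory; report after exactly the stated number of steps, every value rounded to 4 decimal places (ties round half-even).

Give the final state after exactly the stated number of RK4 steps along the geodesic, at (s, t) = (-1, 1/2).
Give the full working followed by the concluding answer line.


f(Y) = (ds/dtau, dt/dtau, -Gamma^s_ij Y'^i Y'^j, -Gamma^t_ij Y'^i Y'^j) with the Gammas evaluated at the stage position; h = 0.150000; intermediate values shown to 6 dp
step 0: s = -1.0000, t = 0.5000, ds/dtau = -1.0000, dt/dtau = 0.1250
step 1:
  k1: at (s, t) = (-1.000000, 0.500000), (ds/dtau, dt/dtau) = (-1.000000, 0.125000); Gamma_sss = 0.000000, Gamma_sst = 0.000000, Gamma_stt = -1.888889, Gamma_tss = 0.000000, Gamma_tst = 0.529412, Gamma_ttt = 0.000000; k1 = (-1.000000, 0.125000, 0.029514, 0.132353)
  k2: at (s, t) = (-1.075000, 0.509375), (ds/dtau, dt/dtau) = (-0.997786, 0.134926); Gamma_sss = 0.000000, Gamma_sst = 0.000000, Gamma_stt = -1.813889, Gamma_tss = 0.000000, Gamma_tst = 0.551302, Gamma_ttt = 0.000000; k2 = (-0.997786, 0.134926, 0.033022, 0.148441)
  k3: at (s, t) = (-1.074834, 0.510119), (ds/dtau, dt/dtau) = (-0.997523, 0.136133); Gamma_sss = 0.000000, Gamma_sst = 0.000000, Gamma_stt = -1.814055, Gamma_tss = 0.000000, Gamma_tst = 0.551251, Gamma_ttt = 0.000000; k3 = (-0.997523, 0.136133, 0.033618, 0.149715)
  k4: at (s, t) = (-1.149629, 0.520420), (ds/dtau, dt/dtau) = (-0.994957, 0.147457); Gamma_sss = 0.000000, Gamma_sst = 0.000000, Gamma_stt = -1.739260, Gamma_tss = 0.000000, Gamma_tst = 0.574957, Gamma_ttt = 0.000000; k4 = (-0.994957, 0.147457, 0.037818, 0.168708)
  Y <- Y + (h/6)(k1 + 2k2 + 2k3 + k4): s = -1.1496, t = 0.5204, ds/dtau = -0.9950, dt/dtau = 0.1474
step 2:
  k1: at (s, t) = (-1.149639, 0.520364), (ds/dtau, dt/dtau) = (-0.994985, 0.147434); Gamma_sss = 0.000000, Gamma_sst = 0.000000, Gamma_stt = -1.739249, Gamma_tss = 0.000000, Gamma_tst = 0.574961, Gamma_ttt = 0.000000; k1 = (-0.994985, 0.147434, 0.037806, 0.168688)
  k2: at (s, t) = (-1.224263, 0.531422), (ds/dtau, dt/dtau) = (-0.992149, 0.160086); Gamma_sss = 0.000000, Gamma_sst = 0.000000, Gamma_stt = -1.664626, Gamma_tss = 0.000000, Gamma_tst = 0.600736, Gamma_ttt = 0.000000; k2 = (-0.992149, 0.160086, 0.042660, 0.190829)
  k3: at (s, t) = (-1.224051, 0.532371), (ds/dtau, dt/dtau) = (-0.991785, 0.161746); Gamma_sss = 0.000000, Gamma_sst = 0.000000, Gamma_stt = -1.664838, Gamma_tss = 0.000000, Gamma_tst = 0.600659, Gamma_ttt = 0.000000; k3 = (-0.991785, 0.161746, 0.043555, 0.192713)
  k4: at (s, t) = (-1.298407, 0.544626), (ds/dtau, dt/dtau) = (-0.988451, 0.176341); Gamma_sss = 0.000000, Gamma_sst = 0.000000, Gamma_stt = -1.590482, Gamma_tss = 0.000000, Gamma_tst = 0.628740, Gamma_ttt = 0.000000; k4 = (-0.988451, 0.176341, 0.049458, 0.219185)
  Y <- Y + (h/6)(k1 + 2k2 + 2k3 + k4): s = -1.2984, t = 0.5446, ds/dtau = -0.9885, dt/dtau = 0.1763
step 3:
  k1: at (s, t) = (-1.298422, 0.544550), (ds/dtau, dt/dtau) = (-0.988492, 0.176308); Gamma_sss = 0.000000, Gamma_sst = 0.000000, Gamma_stt = -1.590467, Gamma_tss = 0.000000, Gamma_tst = 0.628746, Gamma_ttt = 0.000000; k1 = (-0.988492, 0.176308, 0.049439, 0.219155)
  k2: at (s, t) = (-1.372559, 0.557774), (ds/dtau, dt/dtau) = (-0.984784, 0.192745); Gamma_sss = 0.000000, Gamma_sst = 0.000000, Gamma_stt = -1.516330, Gamma_tss = 0.000000, Gamma_tst = 0.659487, Gamma_ttt = 0.000000; k2 = (-0.984784, 0.192745, 0.056333, 0.250357)
  k3: at (s, t) = (-1.372281, 0.559006), (ds/dtau, dt/dtau) = (-0.984267, 0.195085); Gamma_sss = 0.000000, Gamma_sst = 0.000000, Gamma_stt = -1.516608, Gamma_tss = 0.000000, Gamma_tst = 0.659366, Gamma_ttt = 0.000000; k3 = (-0.984267, 0.195085, 0.057719, 0.253217)
  k4: at (s, t) = (-1.446062, 0.573813), (ds/dtau, dt/dtau) = (-0.979834, 0.214291); Gamma_sss = 0.000000, Gamma_sst = 0.000000, Gamma_stt = -1.442827, Gamma_tss = 0.000000, Gamma_tst = 0.693084, Gamma_ttt = 0.000000; k4 = (-0.979834, 0.214291, 0.066255, 0.291053)
  Y <- Y + (h/6)(k1 + 2k2 + 2k3 + k4): s = -1.4461, t = 0.5737, ds/dtau = -0.9799, dt/dtau = 0.2142
step 4:
  k1: at (s, t) = (-1.446083, 0.573707), (ds/dtau, dt/dtau) = (-0.979897, 0.214242); Gamma_sss = 0.000000, Gamma_sst = 0.000000, Gamma_stt = -1.442806, Gamma_tss = 0.000000, Gamma_tst = 0.693094, Gamma_ttt = 0.000000; k1 = (-0.979897, 0.214242, 0.066224, 0.291010)
  k2: at (s, t) = (-1.519575, 0.589775), (ds/dtau, dt/dtau) = (-0.974931, 0.236068); Gamma_sss = 0.000000, Gamma_sst = 0.000000, Gamma_stt = -1.369314, Gamma_tss = 0.000000, Gamma_tst = 0.730293, Gamma_ttt = 0.000000; k2 = (-0.974931, 0.236068, 0.076309, 0.336153)
  k3: at (s, t) = (-1.519203, 0.591412), (ds/dtau, dt/dtau) = (-0.974174, 0.239454); Gamma_sss = 0.000000, Gamma_sst = 0.000000, Gamma_stt = -1.369686, Gamma_tss = 0.000000, Gamma_tst = 0.730094, Gamma_ttt = 0.000000; k3 = (-0.974174, 0.239454, 0.078535, 0.340618)
  k4: at (s, t) = (-1.592209, 0.609625), (ds/dtau, dt/dtau) = (-0.968117, 0.265335); Gamma_sss = 0.000000, Gamma_sst = 0.000000, Gamma_stt = -1.296680, Gamma_tss = 0.000000, Gamma_tst = 0.771200, Gamma_ttt = 0.000000; k4 = (-0.968117, 0.265335, 0.091290, 0.396204)
  Y <- Y + (h/6)(k1 + 2k2 + 2k3 + k4): s = -1.5922, t = 0.6095, ds/dtau = -0.9682, dt/dtau = 0.2653

Answer: s = -1.5922, t = 0.6095, ds/dtau = -0.9682, dt/dtau = 0.2653


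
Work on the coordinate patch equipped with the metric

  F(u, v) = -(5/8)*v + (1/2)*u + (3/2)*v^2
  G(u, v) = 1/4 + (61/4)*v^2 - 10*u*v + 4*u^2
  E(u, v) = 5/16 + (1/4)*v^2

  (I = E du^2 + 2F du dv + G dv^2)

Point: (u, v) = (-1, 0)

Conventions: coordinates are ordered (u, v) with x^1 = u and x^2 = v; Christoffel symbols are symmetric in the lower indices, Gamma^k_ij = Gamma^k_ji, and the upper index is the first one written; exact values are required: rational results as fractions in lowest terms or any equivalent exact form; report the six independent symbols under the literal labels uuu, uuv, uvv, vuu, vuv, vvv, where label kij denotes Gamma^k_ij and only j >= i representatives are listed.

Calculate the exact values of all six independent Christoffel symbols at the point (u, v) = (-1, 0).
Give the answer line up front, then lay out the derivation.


Answer: Gamma_uuu = 16/69, Gamma_uuv = -128/69, Gamma_uvv = 1078/69, Gamma_vuu = 10/69, Gamma_vuv = -80/69, Gamma_vvv = 208/69

E = 5/16, F = -1/2, G = 17/4 at the point
E_u = 0, E_v = 0, F_u = 1/2, F_v = -5/8, G_u = -8, G_v = 10
EG - F^2 = 69/64;  g^inv = (64/69) * [[17/4, 1/2], [1/2, 5/16]]
first-kind symbols [ij,l] = (1/2)(d_i g_jl + d_j g_il - d_l g_ij): [uu,u] = E_u/2 = 0, [uu,v] = F_u - E_v/2 = 1/2, [uv,u] = E_v/2 = 0, [uv,v] = G_u/2 = -4, [vv,u] = F_v - G_u/2 = 27/8, [vv,v] = G_v/2 = 5
Gamma^u_ij = (G*[ij,u] - F*[ij,v])/(EG - F^2), Gamma^v_ij = (E*[ij,v] - F*[ij,u])/(EG - F^2)


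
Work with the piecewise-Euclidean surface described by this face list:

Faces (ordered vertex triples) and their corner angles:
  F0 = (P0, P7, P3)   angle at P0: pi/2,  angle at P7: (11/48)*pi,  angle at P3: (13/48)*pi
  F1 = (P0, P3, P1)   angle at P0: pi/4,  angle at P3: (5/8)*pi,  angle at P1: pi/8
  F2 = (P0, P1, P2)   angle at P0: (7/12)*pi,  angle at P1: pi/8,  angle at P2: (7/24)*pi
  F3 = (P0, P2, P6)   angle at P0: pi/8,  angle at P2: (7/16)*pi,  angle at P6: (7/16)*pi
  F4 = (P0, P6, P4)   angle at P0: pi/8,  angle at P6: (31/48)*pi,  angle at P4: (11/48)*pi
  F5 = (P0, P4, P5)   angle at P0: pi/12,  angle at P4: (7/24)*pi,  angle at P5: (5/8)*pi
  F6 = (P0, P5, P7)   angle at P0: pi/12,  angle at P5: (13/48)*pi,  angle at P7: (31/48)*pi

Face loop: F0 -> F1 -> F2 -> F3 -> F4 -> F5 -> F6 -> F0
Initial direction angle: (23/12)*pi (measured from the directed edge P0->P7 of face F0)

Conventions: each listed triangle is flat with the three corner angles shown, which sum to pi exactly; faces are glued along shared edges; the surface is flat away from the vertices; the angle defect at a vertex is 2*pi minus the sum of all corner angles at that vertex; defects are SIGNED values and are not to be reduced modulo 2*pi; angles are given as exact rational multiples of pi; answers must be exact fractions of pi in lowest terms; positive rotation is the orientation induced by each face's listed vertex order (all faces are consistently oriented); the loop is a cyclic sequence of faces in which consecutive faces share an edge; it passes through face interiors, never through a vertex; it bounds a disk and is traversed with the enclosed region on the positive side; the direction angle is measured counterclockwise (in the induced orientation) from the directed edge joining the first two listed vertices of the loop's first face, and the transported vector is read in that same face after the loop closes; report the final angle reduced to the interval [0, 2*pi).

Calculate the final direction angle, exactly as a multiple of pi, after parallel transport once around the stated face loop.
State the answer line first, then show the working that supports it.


Answer: final direction angle = pi/6

enclosed vertex P0: corner angles sum to (7/4)*pi, defect = 2*pi - (7/4)*pi = pi/4
summing the enclosed defects onto the initial angle, mod 2*pi in the induced orientation:
final angle = (23/12)*pi + pi/4 = pi/6 (mod 2*pi)


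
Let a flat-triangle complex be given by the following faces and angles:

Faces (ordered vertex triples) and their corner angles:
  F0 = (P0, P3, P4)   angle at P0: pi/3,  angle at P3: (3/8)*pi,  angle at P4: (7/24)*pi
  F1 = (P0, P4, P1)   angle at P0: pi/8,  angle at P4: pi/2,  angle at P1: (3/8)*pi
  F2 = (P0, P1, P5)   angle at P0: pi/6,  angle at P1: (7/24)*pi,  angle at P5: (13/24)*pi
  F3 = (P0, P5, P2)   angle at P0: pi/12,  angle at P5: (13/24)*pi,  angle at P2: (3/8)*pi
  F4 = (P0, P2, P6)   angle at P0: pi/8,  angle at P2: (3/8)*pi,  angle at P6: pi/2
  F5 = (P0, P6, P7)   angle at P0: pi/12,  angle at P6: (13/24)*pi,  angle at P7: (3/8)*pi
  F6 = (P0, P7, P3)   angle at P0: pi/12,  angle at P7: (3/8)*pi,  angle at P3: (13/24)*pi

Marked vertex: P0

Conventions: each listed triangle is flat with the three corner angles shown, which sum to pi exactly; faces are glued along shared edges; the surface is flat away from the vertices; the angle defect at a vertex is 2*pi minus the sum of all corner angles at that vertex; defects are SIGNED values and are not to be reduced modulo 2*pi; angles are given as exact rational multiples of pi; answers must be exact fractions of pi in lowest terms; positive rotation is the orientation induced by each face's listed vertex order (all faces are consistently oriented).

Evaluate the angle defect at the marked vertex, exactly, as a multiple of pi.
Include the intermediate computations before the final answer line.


Sum of corner angles at P0: pi
defect = 2*pi - pi

Answer: defect(P0) = pi


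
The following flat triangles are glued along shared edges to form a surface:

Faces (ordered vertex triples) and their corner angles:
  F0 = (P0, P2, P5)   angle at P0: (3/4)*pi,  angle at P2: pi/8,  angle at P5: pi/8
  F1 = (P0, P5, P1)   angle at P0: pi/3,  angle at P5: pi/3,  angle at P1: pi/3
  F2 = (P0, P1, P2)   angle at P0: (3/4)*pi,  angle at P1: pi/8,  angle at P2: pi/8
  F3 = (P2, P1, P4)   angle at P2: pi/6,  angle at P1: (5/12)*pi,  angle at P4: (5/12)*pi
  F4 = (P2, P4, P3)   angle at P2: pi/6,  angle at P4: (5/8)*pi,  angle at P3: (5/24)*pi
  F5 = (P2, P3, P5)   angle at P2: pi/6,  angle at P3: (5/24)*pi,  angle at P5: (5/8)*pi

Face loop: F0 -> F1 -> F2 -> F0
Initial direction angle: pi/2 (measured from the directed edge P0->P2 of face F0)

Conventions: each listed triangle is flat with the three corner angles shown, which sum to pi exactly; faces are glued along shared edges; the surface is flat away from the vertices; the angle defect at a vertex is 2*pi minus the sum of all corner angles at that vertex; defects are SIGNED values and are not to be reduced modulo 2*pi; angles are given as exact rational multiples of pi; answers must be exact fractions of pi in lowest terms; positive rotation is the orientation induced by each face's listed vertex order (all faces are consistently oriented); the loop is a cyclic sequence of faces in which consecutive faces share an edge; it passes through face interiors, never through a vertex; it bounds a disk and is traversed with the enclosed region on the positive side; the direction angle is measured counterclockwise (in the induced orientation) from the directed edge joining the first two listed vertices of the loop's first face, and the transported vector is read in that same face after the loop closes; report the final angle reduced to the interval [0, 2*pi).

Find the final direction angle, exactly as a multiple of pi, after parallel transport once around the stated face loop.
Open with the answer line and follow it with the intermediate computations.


Answer: final direction angle = (2/3)*pi

enclosed vertex P0: corner angles sum to (11/6)*pi, defect = 2*pi - (11/6)*pi = pi/6
adding the enclosed defects to the starting angle (mod 2*pi, induced orientation) gives the holonomy
final angle = pi/2 + pi/6 = (2/3)*pi (mod 2*pi)


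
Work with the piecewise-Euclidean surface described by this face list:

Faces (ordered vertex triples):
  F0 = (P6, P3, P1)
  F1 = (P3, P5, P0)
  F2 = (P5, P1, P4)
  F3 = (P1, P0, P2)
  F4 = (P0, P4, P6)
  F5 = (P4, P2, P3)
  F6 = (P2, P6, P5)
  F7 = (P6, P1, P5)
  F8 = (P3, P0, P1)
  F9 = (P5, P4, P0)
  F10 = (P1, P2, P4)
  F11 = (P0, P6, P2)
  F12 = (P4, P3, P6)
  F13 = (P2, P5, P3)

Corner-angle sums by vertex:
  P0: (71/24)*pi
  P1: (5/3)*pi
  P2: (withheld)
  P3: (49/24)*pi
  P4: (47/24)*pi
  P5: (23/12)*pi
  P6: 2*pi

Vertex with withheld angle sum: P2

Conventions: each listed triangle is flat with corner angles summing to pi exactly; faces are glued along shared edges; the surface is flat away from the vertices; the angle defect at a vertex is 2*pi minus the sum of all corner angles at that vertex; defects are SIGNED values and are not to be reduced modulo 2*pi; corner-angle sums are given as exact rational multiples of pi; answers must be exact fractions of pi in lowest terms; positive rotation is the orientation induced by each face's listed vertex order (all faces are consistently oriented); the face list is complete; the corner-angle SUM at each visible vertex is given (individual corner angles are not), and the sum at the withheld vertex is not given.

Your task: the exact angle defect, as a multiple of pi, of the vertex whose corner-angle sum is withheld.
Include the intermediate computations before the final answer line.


V = 7, E = 21, F = 14; chi = V - E + F = 0
Gauss-Bonnet: total defect = 2*pi*chi = 0; visible defects sum to (-13/24)*pi

Answer: defect(P2) = (13/24)*pi


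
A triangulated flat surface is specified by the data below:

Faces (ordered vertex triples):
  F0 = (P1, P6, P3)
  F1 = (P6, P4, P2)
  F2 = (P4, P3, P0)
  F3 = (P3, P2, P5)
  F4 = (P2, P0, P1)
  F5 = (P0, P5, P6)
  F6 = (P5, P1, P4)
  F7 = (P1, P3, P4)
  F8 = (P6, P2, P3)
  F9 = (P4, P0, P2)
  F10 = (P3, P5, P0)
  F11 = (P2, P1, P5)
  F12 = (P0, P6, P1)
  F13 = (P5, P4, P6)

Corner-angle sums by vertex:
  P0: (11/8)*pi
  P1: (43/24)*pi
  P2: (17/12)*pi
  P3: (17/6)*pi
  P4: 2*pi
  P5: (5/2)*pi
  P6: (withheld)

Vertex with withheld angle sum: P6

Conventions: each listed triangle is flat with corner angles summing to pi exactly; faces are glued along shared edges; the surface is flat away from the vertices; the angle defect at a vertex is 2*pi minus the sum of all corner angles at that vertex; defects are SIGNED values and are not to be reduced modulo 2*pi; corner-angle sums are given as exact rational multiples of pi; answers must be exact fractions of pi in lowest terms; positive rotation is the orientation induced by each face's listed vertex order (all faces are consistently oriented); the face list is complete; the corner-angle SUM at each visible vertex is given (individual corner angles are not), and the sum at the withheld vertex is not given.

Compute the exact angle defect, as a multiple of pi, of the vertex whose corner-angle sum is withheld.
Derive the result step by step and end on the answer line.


V = 7, E = 21, F = 14; chi = V - E + F = 0
Gauss-Bonnet: total defect = 2*pi*chi = 0; visible defects sum to pi/12

Answer: defect(P6) = -pi/12


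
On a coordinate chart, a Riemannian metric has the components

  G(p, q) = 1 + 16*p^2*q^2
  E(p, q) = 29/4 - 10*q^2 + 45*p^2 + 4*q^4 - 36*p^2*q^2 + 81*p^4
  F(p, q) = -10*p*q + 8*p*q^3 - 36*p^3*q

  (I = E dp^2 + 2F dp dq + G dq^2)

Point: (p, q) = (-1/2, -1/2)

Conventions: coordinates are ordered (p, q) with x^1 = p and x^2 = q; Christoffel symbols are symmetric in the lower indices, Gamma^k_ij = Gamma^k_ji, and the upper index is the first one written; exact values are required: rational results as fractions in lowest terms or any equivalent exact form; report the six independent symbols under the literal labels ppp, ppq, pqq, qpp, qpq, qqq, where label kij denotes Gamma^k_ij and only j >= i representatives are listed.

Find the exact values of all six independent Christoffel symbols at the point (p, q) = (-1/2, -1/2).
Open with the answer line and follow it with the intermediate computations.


Answer: Gamma_ppp = -204/107, Gamma_ppq = 136/321, Gamma_pqq = 136/321, Gamma_qpp = 48/107, Gamma_qpq = -32/321, Gamma_qqq = -32/321

E = 305/16, F = -17/4, G = 2 at the point
E_p = -153/2, E_q = 17, F_p = 35/2, F_q = 13/2, G_p = -4, G_q = -4
EG - F^2 = 321/16;  g^inv = (16/321) * [[2, 17/4], [17/4, 305/16]]
first-kind symbols [ij,l] = (1/2)(d_i g_jl + d_j g_il - d_l g_ij): [pp,p] = E_p/2 = -153/4, [pp,q] = F_p - E_q/2 = 9, [pq,p] = E_q/2 = 17/2, [pq,q] = G_p/2 = -2, [qq,p] = F_q - G_p/2 = 17/2, [qq,q] = G_q/2 = -2
Gamma^p_ij = (G*[ij,p] - F*[ij,q])/(EG - F^2), Gamma^q_ij = (E*[ij,q] - F*[ij,p])/(EG - F^2)


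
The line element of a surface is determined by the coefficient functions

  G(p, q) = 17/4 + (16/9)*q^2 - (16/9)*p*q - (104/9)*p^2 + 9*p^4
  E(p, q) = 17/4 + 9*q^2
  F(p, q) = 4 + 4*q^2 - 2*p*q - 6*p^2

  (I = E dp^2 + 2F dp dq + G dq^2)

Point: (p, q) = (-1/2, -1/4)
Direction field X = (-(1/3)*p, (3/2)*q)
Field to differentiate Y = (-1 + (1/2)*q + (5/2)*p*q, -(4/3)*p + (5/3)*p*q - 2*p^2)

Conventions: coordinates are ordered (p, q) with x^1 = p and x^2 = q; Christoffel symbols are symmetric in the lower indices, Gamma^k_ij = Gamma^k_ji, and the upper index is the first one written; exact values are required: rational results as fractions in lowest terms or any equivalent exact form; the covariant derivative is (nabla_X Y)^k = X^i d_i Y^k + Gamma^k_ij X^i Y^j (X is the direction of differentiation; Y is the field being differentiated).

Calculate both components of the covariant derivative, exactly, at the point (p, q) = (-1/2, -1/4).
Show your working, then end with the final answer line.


E = 77/16, F = 5/2, G = 29/16 at the point
E_p = 0, E_q = -9/2, F_p = 13/2, F_q = -1, G_p = 15/2, G_q = 0
EG - F^2 = 633/256;  g^inv = (256/633) * [[29/16, -5/2], [-5/2, 77/16]]
first-kind symbols [ij,l] = (1/2)(d_i g_jl + d_j g_il - d_l g_ij): [pp,p] = E_p/2 = 0, [pp,q] = F_p - E_q/2 = 35/4, [pq,p] = E_q/2 = -9/4, [pq,q] = G_p/2 = 15/4, [qq,p] = F_q - G_p/2 = -19/4, [qq,q] = G_q/2 = 0
Gamma^p_ij = (G*[ij,p] - F*[ij,q])/(EG - F^2), Gamma^q_ij = (E*[ij,q] - F*[ij,p])/(EG - F^2)
Gamma_ppp = -5600/633, Gamma_ppq = -1148/211, Gamma_pqq = -2204/633, Gamma_qpp = 10780/633, Gamma_qpq = 2020/211, Gamma_qqq = 3040/633
X = (1/6, -3/8), Y = (-13/16, 3/8) at the point

Answer: (nabla_X Y)^p = -4043/30384, (nabla_X Y)^q = 53957/60768


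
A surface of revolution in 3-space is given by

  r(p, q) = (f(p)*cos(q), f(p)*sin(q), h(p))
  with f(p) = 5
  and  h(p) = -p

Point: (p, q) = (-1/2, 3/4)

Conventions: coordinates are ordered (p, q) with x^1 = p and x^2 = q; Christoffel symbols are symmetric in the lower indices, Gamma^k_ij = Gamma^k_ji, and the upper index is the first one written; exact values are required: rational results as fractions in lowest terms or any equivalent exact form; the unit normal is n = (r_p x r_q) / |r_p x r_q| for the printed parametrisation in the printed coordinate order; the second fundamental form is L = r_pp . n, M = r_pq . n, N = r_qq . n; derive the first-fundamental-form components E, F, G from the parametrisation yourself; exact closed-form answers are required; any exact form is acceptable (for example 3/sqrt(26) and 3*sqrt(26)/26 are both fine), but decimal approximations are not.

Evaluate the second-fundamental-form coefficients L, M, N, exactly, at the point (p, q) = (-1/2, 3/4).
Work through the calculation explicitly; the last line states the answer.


f = 5, f' = 0, f'' = 0, h' = -1, h'' = 0
E = 1, F = 0, G = 25; answer radicand W^2 = 1
unnormalised second-form numerators: l = 0, m = 0, n = -5; L = l/sqrt(1), and similarly M = m/sqrt(W^2), N = n/sqrt(W^2)

Answer: L = 0, M = 0, N = -5


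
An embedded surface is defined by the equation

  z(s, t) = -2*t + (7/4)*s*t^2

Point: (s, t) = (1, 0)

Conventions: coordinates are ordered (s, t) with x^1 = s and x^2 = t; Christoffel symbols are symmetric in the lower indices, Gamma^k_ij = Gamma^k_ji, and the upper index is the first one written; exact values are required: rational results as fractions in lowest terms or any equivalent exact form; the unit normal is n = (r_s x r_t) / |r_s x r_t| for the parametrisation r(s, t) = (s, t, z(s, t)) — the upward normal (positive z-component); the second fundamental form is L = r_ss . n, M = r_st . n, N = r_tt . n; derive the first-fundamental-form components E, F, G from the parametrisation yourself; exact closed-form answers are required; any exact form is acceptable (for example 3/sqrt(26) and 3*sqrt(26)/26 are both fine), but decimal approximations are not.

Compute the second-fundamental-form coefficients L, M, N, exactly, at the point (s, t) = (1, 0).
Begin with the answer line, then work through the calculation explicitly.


Answer: L = 0, M = 0, N = 7*sqrt(5)/10

z_s = 0, z_t = -2, z_ss = 0, z_st = 0, z_tt = 7/2
E = 1, F = 0, G = 5; answer radicand W^2 = 5
unnormalised second-form numerators: l = 0, m = 0, n = 7/2; L = l/sqrt(5), and similarly M = m/sqrt(W^2), N = n/sqrt(W^2)


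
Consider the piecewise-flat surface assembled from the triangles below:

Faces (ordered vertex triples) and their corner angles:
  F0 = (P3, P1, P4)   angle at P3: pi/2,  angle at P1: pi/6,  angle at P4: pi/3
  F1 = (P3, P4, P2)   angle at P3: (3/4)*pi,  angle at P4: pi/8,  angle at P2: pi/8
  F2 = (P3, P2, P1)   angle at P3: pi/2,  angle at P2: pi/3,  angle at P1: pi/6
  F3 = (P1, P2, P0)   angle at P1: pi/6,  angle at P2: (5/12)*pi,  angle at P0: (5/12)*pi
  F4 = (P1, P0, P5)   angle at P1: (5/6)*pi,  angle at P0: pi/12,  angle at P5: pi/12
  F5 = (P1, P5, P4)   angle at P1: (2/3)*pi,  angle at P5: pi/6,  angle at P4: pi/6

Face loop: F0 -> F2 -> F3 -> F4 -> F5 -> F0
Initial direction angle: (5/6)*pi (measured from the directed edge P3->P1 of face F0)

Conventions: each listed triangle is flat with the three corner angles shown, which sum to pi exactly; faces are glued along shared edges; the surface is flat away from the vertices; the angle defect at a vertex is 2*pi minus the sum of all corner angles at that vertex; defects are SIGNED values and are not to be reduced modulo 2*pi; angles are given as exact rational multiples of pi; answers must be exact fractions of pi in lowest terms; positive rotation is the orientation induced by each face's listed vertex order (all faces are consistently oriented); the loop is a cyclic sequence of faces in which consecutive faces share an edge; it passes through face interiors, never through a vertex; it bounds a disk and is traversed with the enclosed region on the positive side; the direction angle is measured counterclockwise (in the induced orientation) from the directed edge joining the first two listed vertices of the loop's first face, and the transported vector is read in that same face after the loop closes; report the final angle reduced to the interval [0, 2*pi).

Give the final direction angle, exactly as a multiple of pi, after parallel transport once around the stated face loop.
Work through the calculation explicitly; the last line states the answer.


enclosed vertex P1: corner angles sum to 2*pi, defect = 2*pi - 2*pi = 0
summing the enclosed defects onto the initial angle, mod 2*pi in the induced orientation:
final angle = (5/6)*pi + 0 = (5/6)*pi (mod 2*pi)

Answer: final direction angle = (5/6)*pi


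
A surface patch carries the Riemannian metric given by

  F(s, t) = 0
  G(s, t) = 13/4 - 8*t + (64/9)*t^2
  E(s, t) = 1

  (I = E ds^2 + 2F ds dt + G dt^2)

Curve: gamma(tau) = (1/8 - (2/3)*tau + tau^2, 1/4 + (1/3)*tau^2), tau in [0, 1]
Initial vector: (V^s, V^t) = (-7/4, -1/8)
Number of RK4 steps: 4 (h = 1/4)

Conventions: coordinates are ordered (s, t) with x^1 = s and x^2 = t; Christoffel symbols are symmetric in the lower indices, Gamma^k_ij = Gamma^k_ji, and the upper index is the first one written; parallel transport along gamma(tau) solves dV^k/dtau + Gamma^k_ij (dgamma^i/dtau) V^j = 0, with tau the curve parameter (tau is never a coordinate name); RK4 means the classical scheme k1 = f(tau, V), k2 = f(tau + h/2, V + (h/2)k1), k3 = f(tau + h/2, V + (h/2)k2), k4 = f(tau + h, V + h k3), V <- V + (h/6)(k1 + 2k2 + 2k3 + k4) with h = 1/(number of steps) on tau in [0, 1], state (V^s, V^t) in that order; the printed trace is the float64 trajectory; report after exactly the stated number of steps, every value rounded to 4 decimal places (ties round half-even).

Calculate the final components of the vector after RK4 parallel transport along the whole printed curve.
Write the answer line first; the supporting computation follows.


Answer: V^s = -1.7500, V^t = -0.1625

gamma'(tau) = (-2/3 + 2*tau, (2/3)*tau); f(tau, V)^k = -Gamma^k_ij(gamma(tau)) gamma'^i(tau) V^j; h = 1/4; intermediate values shown to 6 dp
curve data and Christoffel symbols at the stage parameters:
  tau = 0.000000: gamma = (0.125000, 0.250000), gamma' = (-0.666667, 0.000000); Gamma_sss = 0.000000, Gamma_sst = 0.000000, Gamma_stt = 0.000000, Gamma_tss = 0.000000, Gamma_tst = 0.000000, Gamma_ttt = -1.311475
  tau = 0.125000: gamma = (0.057292, 0.255208), gamma' = (-0.416667, 0.083333); Gamma_sss = 0.000000, Gamma_sst = 0.000000, Gamma_stt = 0.000000, Gamma_tss = 0.000000, Gamma_tst = 0.000000, Gamma_ttt = -1.307328
  tau = 0.250000: gamma = (0.020833, 0.270833), gamma' = (-0.166667, 0.166667); Gamma_sss = 0.000000, Gamma_sst = 0.000000, Gamma_stt = 0.000000, Gamma_tss = 0.000000, Gamma_tst = 0.000000, Gamma_ttt = -1.292308
  tau = 0.375000: gamma = (0.015625, 0.296875), gamma' = (0.083333, 0.250000); Gamma_sss = 0.000000, Gamma_sst = 0.000000, Gamma_stt = 0.000000, Gamma_tss = 0.000000, Gamma_tst = 0.000000, Gamma_ttt = -1.257803
  tau = 0.500000: gamma = (0.041667, 0.333333), gamma' = (0.333333, 0.333333); Gamma_sss = 0.000000, Gamma_sst = 0.000000, Gamma_stt = 0.000000, Gamma_tss = 0.000000, Gamma_tst = 0.000000, Gamma_ttt = -1.186517
  tau = 0.625000: gamma = (0.098958, 0.380208), gamma' = (0.583333, 0.416667); Gamma_sss = 0.000000, Gamma_sst = 0.000000, Gamma_stt = 0.000000, Gamma_tss = 0.000000, Gamma_tst = 0.000000, Gamma_ttt = -1.048526
  tau = 0.750000: gamma = (0.187500, 0.437500), gamma' = (0.833333, 0.500000); Gamma_sss = 0.000000, Gamma_sst = 0.000000, Gamma_stt = 0.000000, Gamma_tss = 0.000000, Gamma_tst = 0.000000, Gamma_ttt = -0.800000
  tau = 0.875000: gamma = (0.307292, 0.505208), gamma' = (1.083333, 0.583333); Gamma_sss = 0.000000, Gamma_sst = 0.000000, Gamma_stt = 0.000000, Gamma_tss = 0.000000, Gamma_tst = 0.000000, Gamma_ttt = -0.398115
  tau = 1.000000: gamma = (0.458333, 0.583333), gamma' = (1.333333, 0.666667); Gamma_sss = 0.000000, Gamma_sst = 0.000000, Gamma_stt = 0.000000, Gamma_tss = 0.000000, Gamma_tst = 0.000000, Gamma_ttt = 0.147692
step 0: V^s = -1.7500, V^t = -0.1250
step 1: k1 = (0.000000, 0.000000), k2 = (0.000000, -0.013618), k3 = (0.000000, -0.013803), k4 = (0.000000, -0.027666); V <- V + (h/6)(k1 + 2k2 + 2k3 + k4): V^s = -1.7500, V^t = -0.1284
step 2: k1 = (0.000000, -0.027664), k2 = (0.000000, -0.041475), k3 = (0.000000, -0.042018), k4 = (0.000000, -0.054952); V <- V + (h/6)(k1 + 2k2 + 2k3 + k4): V^s = -1.7500, V^t = -0.1388
step 3: k1 = (0.000000, -0.054911), k2 = (0.000000, -0.063655), k3 = (0.000000, -0.064133), k4 = (0.000000, -0.061948); V <- V + (h/6)(k1 + 2k2 + 2k3 + k4): V^s = -1.7500, V^t = -0.1544
step 4: k1 = (0.000000, -0.061742), k2 = (0.000000, -0.037639), k3 = (0.000000, -0.036939), k4 = (0.000000, 0.016107); V <- V + (h/6)(k1 + 2k2 + 2k3 + k4): V^s = -1.7500, V^t = -0.1625


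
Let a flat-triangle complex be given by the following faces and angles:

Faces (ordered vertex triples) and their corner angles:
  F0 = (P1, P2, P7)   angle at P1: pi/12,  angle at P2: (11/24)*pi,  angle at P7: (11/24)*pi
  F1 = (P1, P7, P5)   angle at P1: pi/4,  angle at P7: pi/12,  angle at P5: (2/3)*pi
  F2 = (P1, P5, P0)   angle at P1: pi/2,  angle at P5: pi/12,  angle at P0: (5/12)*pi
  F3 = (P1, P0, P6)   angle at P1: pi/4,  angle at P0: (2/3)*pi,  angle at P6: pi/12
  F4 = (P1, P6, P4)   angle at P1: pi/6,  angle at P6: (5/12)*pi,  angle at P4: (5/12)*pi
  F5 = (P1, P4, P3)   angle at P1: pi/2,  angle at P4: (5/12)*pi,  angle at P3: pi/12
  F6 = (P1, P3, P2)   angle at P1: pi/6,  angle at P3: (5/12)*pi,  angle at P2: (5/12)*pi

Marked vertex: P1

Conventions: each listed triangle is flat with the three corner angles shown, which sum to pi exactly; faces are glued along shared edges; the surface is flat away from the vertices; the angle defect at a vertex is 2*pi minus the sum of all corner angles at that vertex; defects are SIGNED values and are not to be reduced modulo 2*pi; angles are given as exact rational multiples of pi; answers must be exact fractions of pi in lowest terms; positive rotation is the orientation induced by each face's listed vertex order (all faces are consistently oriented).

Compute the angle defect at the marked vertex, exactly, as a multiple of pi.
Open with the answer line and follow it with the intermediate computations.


Answer: defect(P1) = pi/12

Sum of corner angles at P1: (23/12)*pi
defect = 2*pi - (23/12)*pi


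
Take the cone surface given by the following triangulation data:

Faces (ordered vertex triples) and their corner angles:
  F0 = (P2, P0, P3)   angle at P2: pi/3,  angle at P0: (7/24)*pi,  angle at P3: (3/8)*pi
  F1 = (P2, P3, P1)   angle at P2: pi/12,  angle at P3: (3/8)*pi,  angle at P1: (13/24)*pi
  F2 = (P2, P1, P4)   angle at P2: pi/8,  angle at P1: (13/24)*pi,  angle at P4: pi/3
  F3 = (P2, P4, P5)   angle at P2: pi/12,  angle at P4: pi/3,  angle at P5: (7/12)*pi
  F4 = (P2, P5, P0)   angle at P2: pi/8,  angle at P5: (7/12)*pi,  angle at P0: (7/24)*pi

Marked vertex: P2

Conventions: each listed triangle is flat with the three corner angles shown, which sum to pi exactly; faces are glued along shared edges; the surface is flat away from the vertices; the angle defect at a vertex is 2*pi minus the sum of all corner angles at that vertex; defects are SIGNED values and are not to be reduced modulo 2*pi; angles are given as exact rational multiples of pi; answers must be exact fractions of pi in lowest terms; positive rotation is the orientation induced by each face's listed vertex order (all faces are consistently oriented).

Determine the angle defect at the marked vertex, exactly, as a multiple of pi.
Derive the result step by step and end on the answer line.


Sum of corner angles at P2: (3/4)*pi
defect = 2*pi - (3/4)*pi

Answer: defect(P2) = (5/4)*pi


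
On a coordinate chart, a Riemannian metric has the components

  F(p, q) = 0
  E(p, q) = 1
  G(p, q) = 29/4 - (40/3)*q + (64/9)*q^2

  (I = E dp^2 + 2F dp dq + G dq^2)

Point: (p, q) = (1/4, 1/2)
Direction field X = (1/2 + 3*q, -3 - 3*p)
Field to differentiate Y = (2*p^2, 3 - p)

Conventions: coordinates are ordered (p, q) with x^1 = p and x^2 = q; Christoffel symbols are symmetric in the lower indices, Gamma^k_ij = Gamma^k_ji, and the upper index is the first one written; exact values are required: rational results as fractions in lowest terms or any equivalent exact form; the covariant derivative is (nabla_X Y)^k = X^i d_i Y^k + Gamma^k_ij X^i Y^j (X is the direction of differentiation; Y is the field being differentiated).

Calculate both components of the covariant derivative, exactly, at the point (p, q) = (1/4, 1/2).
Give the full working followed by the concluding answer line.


E = 1, F = 0, G = 85/36 at the point
E_p = 0, E_q = 0, F_p = 0, F_q = 0, G_p = 0, G_q = -56/9
EG - F^2 = 85/36;  g^inv = (36/85) * [[85/36, 0], [0, 1]]
first-kind symbols [ij,l] = (1/2)(d_i g_jl + d_j g_il - d_l g_ij): [pp,p] = E_p/2 = 0, [pp,q] = F_p - E_q/2 = 0, [pq,p] = E_q/2 = 0, [pq,q] = G_p/2 = 0, [qq,p] = F_q - G_p/2 = 0, [qq,q] = G_q/2 = -28/9
Gamma^p_ij = (G*[ij,p] - F*[ij,q])/(EG - F^2), Gamma^q_ij = (E*[ij,q] - F*[ij,p])/(EG - F^2)
Gamma_ppp = 0, Gamma_ppq = 0, Gamma_pqq = 0, Gamma_qpp = 0, Gamma_qpq = 0, Gamma_qqq = -112/85
X = (2, -15/4), Y = (1/8, 11/4) at the point

Answer: (nabla_X Y)^p = 2, (nabla_X Y)^q = 197/17


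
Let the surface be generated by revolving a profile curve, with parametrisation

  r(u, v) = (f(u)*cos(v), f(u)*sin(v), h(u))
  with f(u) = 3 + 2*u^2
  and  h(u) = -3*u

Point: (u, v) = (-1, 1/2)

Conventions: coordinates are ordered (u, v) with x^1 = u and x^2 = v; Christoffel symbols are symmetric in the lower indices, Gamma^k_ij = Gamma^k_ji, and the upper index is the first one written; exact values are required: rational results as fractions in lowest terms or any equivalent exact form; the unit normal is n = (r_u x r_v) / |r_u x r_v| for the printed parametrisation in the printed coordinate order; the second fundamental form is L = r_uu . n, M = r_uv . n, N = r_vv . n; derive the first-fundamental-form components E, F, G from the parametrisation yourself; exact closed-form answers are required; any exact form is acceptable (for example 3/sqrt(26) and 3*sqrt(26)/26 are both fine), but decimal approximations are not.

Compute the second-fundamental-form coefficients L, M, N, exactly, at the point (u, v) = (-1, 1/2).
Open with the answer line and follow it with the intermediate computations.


Answer: L = 12/5, M = 0, N = -3

f = 5, f' = -4, f'' = 4, h' = -3, h'' = 0
E = 25, F = 0, G = 25; answer radicand W^2 = 25
unnormalised second-form numerators: l = 12, m = 0, n = -15; L = l/sqrt(25), and similarly M = m/sqrt(W^2), N = n/sqrt(W^2)


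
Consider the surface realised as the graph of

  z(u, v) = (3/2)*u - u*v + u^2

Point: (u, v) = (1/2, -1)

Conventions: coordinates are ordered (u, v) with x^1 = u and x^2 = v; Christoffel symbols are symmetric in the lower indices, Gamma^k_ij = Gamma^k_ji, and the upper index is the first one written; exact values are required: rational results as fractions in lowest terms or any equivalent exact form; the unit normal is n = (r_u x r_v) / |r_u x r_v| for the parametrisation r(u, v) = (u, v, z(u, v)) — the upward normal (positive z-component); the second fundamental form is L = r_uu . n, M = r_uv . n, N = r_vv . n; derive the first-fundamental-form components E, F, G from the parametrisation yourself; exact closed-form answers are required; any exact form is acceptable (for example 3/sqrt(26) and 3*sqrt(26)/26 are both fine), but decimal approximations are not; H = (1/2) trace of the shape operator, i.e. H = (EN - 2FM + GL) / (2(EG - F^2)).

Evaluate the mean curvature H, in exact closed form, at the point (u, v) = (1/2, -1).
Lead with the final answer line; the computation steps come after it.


Answer: H = -sqrt(6)/243

z_u = 7/2, z_v = -1/2, z_uu = 2, z_uv = -1, z_vv = 0
E = 53/4, F = -7/4, G = 5/4; answer radicand W^2 = 27/2
unnormalised second-form numerators: l = 2, m = -1, n = 0; L = l/sqrt(27/2), and similarly M = m/sqrt(W^2), N = n/sqrt(W^2)
H = (E*n - 2*F*m + G*l) / (2*(EG - F^2)*sqrt(W^2)); E*n - 2*F*m + G*l = -1, EG - F^2 = 27/2, so H = (-1/27)/sqrt(27/2)


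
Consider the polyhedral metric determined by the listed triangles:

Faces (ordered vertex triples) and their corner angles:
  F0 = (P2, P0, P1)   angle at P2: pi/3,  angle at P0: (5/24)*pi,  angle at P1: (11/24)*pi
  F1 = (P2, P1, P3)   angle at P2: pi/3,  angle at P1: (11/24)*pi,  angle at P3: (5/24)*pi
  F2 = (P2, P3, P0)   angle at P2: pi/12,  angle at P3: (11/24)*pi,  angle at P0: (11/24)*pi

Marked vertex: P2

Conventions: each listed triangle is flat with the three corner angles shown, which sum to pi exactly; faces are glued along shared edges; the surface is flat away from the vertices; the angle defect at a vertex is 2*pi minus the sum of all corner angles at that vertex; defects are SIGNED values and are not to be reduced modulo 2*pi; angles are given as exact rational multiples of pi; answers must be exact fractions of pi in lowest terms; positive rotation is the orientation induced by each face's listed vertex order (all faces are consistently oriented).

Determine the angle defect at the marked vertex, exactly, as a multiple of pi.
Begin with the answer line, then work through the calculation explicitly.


Answer: defect(P2) = (5/4)*pi

Sum of corner angles at P2: (3/4)*pi
defect = 2*pi - (3/4)*pi


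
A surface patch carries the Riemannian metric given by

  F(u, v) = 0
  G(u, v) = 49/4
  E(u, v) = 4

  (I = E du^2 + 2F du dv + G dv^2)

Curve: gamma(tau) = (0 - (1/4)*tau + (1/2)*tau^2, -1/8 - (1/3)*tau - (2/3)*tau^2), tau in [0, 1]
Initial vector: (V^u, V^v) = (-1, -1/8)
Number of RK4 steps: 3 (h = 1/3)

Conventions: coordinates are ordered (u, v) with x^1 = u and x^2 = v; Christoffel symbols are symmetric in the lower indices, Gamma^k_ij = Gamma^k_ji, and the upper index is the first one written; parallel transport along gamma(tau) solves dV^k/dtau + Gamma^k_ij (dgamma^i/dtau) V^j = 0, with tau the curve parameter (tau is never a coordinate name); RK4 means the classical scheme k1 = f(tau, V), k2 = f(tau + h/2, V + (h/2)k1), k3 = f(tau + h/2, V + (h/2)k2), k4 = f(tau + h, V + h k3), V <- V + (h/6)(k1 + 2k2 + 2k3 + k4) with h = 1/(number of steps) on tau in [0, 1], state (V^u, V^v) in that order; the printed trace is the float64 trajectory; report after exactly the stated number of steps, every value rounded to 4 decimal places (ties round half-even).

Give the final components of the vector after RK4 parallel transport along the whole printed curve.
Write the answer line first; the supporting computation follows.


Answer: V^u = -1.0000, V^v = -0.1250

gamma'(tau) = (-1/4 + tau, -1/3 - (4/3)*tau); f(tau, V)^k = -Gamma^k_ij(gamma(tau)) gamma'^i(tau) V^j; h = 1/3; intermediate values shown to 6 dp
curve data and Christoffel symbols at the stage parameters:
  tau = 0.000000: gamma = (0.000000, -0.125000), gamma' = (-0.250000, -0.333333); Gamma_uuu = 0.000000, Gamma_uuv = 0.000000, Gamma_uvv = 0.000000, Gamma_vuu = 0.000000, Gamma_vuv = 0.000000, Gamma_vvv = 0.000000
  tau = 0.166667: gamma = (-0.027778, -0.199074), gamma' = (-0.083333, -0.555556); Gamma_uuu = 0.000000, Gamma_uuv = 0.000000, Gamma_uvv = 0.000000, Gamma_vuu = 0.000000, Gamma_vuv = 0.000000, Gamma_vvv = 0.000000
  tau = 0.333333: gamma = (-0.027778, -0.310185), gamma' = (0.083333, -0.777778); Gamma_uuu = 0.000000, Gamma_uuv = 0.000000, Gamma_uvv = 0.000000, Gamma_vuu = 0.000000, Gamma_vuv = 0.000000, Gamma_vvv = 0.000000
  tau = 0.500000: gamma = (0.000000, -0.458333), gamma' = (0.250000, -1.000000); Gamma_uuu = 0.000000, Gamma_uuv = 0.000000, Gamma_uvv = 0.000000, Gamma_vuu = 0.000000, Gamma_vuv = 0.000000, Gamma_vvv = 0.000000
  tau = 0.666667: gamma = (0.055556, -0.643519), gamma' = (0.416667, -1.222222); Gamma_uuu = 0.000000, Gamma_uuv = 0.000000, Gamma_uvv = 0.000000, Gamma_vuu = 0.000000, Gamma_vuv = 0.000000, Gamma_vvv = 0.000000
  tau = 0.833333: gamma = (0.138889, -0.865741), gamma' = (0.583333, -1.444444); Gamma_uuu = 0.000000, Gamma_uuv = 0.000000, Gamma_uvv = 0.000000, Gamma_vuu = 0.000000, Gamma_vuv = 0.000000, Gamma_vvv = 0.000000
  tau = 1.000000: gamma = (0.250000, -1.125000), gamma' = (0.750000, -1.666667); Gamma_uuu = 0.000000, Gamma_uuv = 0.000000, Gamma_uvv = 0.000000, Gamma_vuu = 0.000000, Gamma_vuv = 0.000000, Gamma_vvv = 0.000000
step 0: V^u = -1.0000, V^v = -0.1250
step 1: k1 = (0.000000, 0.000000), k2 = (0.000000, 0.000000), k3 = (0.000000, 0.000000), k4 = (0.000000, 0.000000); V <- V + (h/6)(k1 + 2k2 + 2k3 + k4): V^u = -1.0000, V^v = -0.1250
step 2: k1 = (0.000000, 0.000000), k2 = (0.000000, 0.000000), k3 = (0.000000, 0.000000), k4 = (0.000000, 0.000000); V <- V + (h/6)(k1 + 2k2 + 2k3 + k4): V^u = -1.0000, V^v = -0.1250
step 3: k1 = (0.000000, 0.000000), k2 = (0.000000, 0.000000), k3 = (0.000000, 0.000000), k4 = (0.000000, 0.000000); V <- V + (h/6)(k1 + 2k2 + 2k3 + k4): V^u = -1.0000, V^v = -0.1250
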